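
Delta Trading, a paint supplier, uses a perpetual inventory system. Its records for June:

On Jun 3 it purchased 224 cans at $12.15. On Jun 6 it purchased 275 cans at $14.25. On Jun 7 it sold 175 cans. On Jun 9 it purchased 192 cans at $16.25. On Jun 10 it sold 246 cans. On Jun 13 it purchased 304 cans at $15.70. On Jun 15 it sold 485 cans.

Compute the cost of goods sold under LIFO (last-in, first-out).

Jun 7, 175 sold [LIFO — newest first]: 175 @ $14.25 = $2,493.75
Jun 10, 246 sold [LIFO — newest first]: 192 @ $16.25 + 54 @ $14.25 = $3,889.50
Jun 15, 485 sold [LIFO — newest first]: 304 @ $15.70 + 46 @ $14.25 + 135 @ $12.15 = $7,068.55
Total COGS = $2,493.75 + $3,889.50 + $7,068.55 = $13,451.80
Ending inventory: 89 @ $12.15 = $1,081.35
Check: goods available $14,533.15 = COGS $13,451.80 + ending $1,081.35

COGS = $13,451.80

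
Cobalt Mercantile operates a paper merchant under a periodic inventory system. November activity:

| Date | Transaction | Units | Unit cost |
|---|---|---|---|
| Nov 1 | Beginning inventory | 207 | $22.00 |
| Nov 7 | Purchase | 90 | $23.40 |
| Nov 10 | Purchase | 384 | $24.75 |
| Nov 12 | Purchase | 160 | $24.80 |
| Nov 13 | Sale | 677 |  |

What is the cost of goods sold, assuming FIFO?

COGS = $16,065.00

Nov 13, 677 sold [FIFO — oldest first]: 207 @ $22.00 + 90 @ $23.40 + 380 @ $24.75 = $16,065.00
Ending inventory: 4 @ $24.75 + 160 @ $24.80 = $4,067.00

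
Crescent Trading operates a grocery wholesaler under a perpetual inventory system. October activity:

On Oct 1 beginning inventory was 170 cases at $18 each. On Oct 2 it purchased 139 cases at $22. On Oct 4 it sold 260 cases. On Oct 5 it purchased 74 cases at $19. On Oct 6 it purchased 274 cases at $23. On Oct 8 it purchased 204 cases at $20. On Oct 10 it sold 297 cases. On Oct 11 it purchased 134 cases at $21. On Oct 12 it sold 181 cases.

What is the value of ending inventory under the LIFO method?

Ending inventory = $5,370

Oct 4, 260 sold [LIFO — newest first]: 139 @ $22 + 121 @ $18 = $5,236
Oct 10, 297 sold [LIFO — newest first]: 204 @ $20 + 93 @ $23 = $6,219
Oct 12, 181 sold [LIFO — newest first]: 134 @ $21 + 47 @ $23 = $3,895
Total COGS = $5,236 + $6,219 + $3,895 = $15,350
Ending inventory: 49 @ $18 + 74 @ $19 + 134 @ $23 = $5,370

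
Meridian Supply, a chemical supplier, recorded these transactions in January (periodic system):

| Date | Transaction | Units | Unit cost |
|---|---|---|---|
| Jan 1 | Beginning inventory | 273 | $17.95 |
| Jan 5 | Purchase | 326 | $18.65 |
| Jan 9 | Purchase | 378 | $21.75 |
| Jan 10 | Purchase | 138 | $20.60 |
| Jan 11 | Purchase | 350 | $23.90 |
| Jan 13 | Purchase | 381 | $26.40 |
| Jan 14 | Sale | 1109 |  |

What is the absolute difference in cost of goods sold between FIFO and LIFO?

$4,565.25

FIFO COGS: 273 @ $17.95 + 326 @ $18.65 + 378 @ $21.75 + 132 @ $20.60 = $21,920.95
LIFO COGS: 381 @ $26.40 + 350 @ $23.90 + 138 @ $20.60 + 240 @ $21.75 = $26,486.20
Difference = |$21,920.95 − $26,486.20| = $4,565.25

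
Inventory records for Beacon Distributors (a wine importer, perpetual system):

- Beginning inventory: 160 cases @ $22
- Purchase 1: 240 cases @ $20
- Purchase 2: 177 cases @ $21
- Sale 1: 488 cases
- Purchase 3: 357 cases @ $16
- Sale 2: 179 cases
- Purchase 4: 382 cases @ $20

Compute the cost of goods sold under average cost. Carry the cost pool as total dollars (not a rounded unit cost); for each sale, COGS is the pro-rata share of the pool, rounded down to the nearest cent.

After Beginning: 160 on hand, pool $3,520.00 (≈ $22.0000 each)
After Purchase 1: 400 on hand, pool $8,320.00 (≈ $20.8000 each)
After Purchase 2: 577 on hand, pool $12,037.00 (≈ $20.8614 each)
Sale 1, sell 488: 488/577 × $12,037.00 → $10,180.33
After Purchase 3: 446 on hand, pool $7,568.67 (≈ $16.9701 each)
Sale 2, sell 179: 179/446 × $7,568.67 → $3,037.65
After Purchase 4: 649 on hand, pool $12,171.02 (≈ $18.7535 each)
Total COGS = $10,180.33 + $3,037.65 = $13,217.98
Ending inventory (cost pool remaining) = $12,171.02

COGS = $13,217.98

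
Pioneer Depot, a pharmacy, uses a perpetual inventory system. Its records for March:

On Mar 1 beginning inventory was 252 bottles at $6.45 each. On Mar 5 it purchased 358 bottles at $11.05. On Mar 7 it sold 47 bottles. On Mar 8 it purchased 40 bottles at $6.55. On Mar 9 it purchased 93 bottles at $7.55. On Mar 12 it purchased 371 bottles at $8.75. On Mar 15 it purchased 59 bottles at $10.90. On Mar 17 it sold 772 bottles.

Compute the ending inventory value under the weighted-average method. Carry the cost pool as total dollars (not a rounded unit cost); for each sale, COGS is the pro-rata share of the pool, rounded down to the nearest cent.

After Mar 1: 252 on hand, pool $1,625.40 (≈ $6.4500 each)
After Mar 5: 610 on hand, pool $5,581.30 (≈ $9.1497 each)
Mar 7, sell 47: 47/610 × $5,581.30 → $430.03
After Mar 8: 603 on hand, pool $5,413.27 (≈ $8.9772 each)
After Mar 9: 696 on hand, pool $6,115.42 (≈ $8.7865 each)
After Mar 12: 1067 on hand, pool $9,361.67 (≈ $8.7738 each)
After Mar 15: 1126 on hand, pool $10,004.77 (≈ $8.8852 each)
Mar 17, sell 772: 772/1126 × $10,004.77 → $6,859.39
Total COGS = $430.03 + $6,859.39 = $7,289.42
Ending inventory (cost pool remaining) = $3,145.38

Ending inventory = $3,145.38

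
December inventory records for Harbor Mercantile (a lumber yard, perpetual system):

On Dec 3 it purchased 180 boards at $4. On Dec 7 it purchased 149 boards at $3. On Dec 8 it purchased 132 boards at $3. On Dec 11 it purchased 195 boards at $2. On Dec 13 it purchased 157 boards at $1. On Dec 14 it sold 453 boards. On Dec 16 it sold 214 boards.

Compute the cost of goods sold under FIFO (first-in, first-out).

COGS = $1,964

Dec 14, 453 sold [FIFO — oldest first]: 180 @ $4 + 149 @ $3 + 124 @ $3 = $1,539
Dec 16, 214 sold [FIFO — oldest first]: 8 @ $3 + 195 @ $2 + 11 @ $1 = $425
Total COGS = $1,539 + $425 = $1,964
Ending inventory: 146 @ $1 = $146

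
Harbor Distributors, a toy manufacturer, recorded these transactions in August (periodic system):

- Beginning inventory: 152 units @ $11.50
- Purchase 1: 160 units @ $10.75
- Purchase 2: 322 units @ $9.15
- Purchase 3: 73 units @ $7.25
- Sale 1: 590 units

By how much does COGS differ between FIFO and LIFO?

FIFO COGS: 152 @ $11.50 + 160 @ $10.75 + 278 @ $9.15 = $6,011.70
LIFO COGS: 73 @ $7.25 + 322 @ $9.15 + 160 @ $10.75 + 35 @ $11.50 = $5,598.05
Difference = |$6,011.70 − $5,598.05| = $413.65

$413.65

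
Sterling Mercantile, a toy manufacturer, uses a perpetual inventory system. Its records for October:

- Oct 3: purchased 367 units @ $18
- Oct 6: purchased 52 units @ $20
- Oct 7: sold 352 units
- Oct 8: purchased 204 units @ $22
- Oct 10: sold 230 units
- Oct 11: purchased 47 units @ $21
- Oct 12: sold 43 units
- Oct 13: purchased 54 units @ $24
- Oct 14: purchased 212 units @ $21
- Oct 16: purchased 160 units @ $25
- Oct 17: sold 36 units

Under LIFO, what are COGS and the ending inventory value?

Oct 7, 352 sold [LIFO — newest first]: 52 @ $20 + 300 @ $18 = $6,440
Oct 10, 230 sold [LIFO — newest first]: 204 @ $22 + 26 @ $18 = $4,956
Oct 12, 43 sold [LIFO — newest first]: 43 @ $21 = $903
Oct 17, 36 sold [LIFO — newest first]: 36 @ $25 = $900
Total COGS = $6,440 + $4,956 + $903 + $900 = $13,199
Ending inventory: 41 @ $18 + 4 @ $21 + 54 @ $24 + 212 @ $21 + 124 @ $25 = $9,670
Check: goods available $22,869 = COGS $13,199 + ending $9,670

COGS = $13,199; ending inventory = $9,670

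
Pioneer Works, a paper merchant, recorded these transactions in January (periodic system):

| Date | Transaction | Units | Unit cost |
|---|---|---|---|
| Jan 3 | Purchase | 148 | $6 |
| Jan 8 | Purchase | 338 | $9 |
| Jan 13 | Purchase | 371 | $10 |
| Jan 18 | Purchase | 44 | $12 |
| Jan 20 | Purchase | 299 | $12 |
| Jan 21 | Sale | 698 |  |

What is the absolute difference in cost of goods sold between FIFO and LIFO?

$1,616

FIFO COGS: 148 @ $6 + 338 @ $9 + 212 @ $10 = $6,050
LIFO COGS: 299 @ $12 + 44 @ $12 + 355 @ $10 = $7,666
Difference = |$6,050 − $7,666| = $1,616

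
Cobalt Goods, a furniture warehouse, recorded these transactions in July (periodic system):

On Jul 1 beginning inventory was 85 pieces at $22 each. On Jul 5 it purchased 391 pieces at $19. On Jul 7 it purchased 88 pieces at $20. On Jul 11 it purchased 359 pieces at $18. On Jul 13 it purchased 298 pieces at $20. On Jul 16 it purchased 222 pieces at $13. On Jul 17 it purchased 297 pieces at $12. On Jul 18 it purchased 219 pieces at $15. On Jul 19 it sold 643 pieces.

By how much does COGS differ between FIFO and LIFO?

$3,981

FIFO COGS: 85 @ $22 + 391 @ $19 + 88 @ $20 + 79 @ $18 = $12,481
LIFO COGS: 219 @ $15 + 297 @ $12 + 127 @ $13 = $8,500
Difference = |$12,481 − $8,500| = $3,981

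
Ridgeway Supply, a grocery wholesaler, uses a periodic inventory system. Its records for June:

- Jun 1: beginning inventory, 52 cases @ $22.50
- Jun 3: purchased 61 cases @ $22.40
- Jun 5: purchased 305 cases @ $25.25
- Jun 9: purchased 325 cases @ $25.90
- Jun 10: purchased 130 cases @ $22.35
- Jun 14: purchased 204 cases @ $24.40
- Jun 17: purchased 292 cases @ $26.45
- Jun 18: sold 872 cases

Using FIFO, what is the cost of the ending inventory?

Jun 18, 872 sold [FIFO — oldest first]: 52 @ $22.50 + 61 @ $22.40 + 305 @ $25.25 + 325 @ $25.90 + 129 @ $22.35 = $21,538.30
Ending inventory: 1 @ $22.35 + 204 @ $24.40 + 292 @ $26.45 = $12,723.35
Check: goods available $34,261.65 = COGS $21,538.30 + ending $12,723.35

Ending inventory = $12,723.35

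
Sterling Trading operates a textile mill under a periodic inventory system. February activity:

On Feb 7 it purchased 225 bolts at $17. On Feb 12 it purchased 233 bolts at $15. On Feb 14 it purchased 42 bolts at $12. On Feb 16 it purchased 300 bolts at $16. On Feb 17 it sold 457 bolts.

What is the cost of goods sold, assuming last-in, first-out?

Feb 17, 457 sold [LIFO — newest first]: 300 @ $16 + 42 @ $12 + 115 @ $15 = $7,029
Ending inventory: 225 @ $17 + 118 @ $15 = $5,595

COGS = $7,029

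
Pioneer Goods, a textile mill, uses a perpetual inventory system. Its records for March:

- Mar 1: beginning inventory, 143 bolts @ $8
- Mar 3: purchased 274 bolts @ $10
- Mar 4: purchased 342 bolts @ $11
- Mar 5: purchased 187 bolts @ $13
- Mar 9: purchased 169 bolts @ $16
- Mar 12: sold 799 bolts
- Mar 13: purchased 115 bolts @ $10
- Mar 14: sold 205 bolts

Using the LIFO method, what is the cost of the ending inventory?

Mar 12, 799 sold [LIFO — newest first]: 169 @ $16 + 187 @ $13 + 342 @ $11 + 101 @ $10 = $9,907
Mar 14, 205 sold [LIFO — newest first]: 115 @ $10 + 90 @ $10 = $2,050
Total COGS = $9,907 + $2,050 = $11,957
Ending inventory: 143 @ $8 + 83 @ $10 = $1,974

Ending inventory = $1,974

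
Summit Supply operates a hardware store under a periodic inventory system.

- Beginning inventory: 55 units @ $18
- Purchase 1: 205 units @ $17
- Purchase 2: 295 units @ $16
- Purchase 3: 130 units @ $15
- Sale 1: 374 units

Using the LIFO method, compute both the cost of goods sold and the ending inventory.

COGS = $5,854; ending inventory = $5,291

Sale 1 (374) [LIFO — newest first]: 130 @ $15 + 244 @ $16 = $5,854
Ending inventory: 55 @ $18 + 205 @ $17 + 51 @ $16 = $5,291
Check: goods available $11,145 = COGS $5,854 + ending $5,291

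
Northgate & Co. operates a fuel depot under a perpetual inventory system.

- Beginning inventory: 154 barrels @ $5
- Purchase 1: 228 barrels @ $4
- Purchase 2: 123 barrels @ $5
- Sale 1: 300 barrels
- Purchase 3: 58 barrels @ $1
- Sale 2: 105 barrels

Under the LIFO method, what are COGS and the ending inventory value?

COGS = $1,569; ending inventory = $786

Sale 1 (300) [LIFO — newest first]: 123 @ $5 + 177 @ $4 = $1,323
Sale 2 (105) [LIFO — newest first]: 58 @ $1 + 47 @ $4 = $246
Total COGS = $1,323 + $246 = $1,569
Ending inventory: 154 @ $5 + 4 @ $4 = $786
Check: goods available $2,355 = COGS $1,569 + ending $786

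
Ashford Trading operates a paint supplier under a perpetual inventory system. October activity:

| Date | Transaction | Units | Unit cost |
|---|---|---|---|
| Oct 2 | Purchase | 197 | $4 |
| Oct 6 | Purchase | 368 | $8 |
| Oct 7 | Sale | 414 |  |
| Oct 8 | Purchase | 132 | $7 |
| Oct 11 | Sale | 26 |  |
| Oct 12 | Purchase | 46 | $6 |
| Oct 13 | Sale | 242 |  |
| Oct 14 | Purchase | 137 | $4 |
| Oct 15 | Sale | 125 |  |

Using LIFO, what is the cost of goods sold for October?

COGS = $5,188

Oct 7, 414 sold [LIFO — newest first]: 368 @ $8 + 46 @ $4 = $3,128
Oct 11, 26 sold [LIFO — newest first]: 26 @ $7 = $182
Oct 13, 242 sold [LIFO — newest first]: 46 @ $6 + 106 @ $7 + 90 @ $4 = $1,378
Oct 15, 125 sold [LIFO — newest first]: 125 @ $4 = $500
Total COGS = $3,128 + $182 + $1,378 + $500 = $5,188
Ending inventory: 61 @ $4 + 12 @ $4 = $292
Check: goods available $5,480 = COGS $5,188 + ending $292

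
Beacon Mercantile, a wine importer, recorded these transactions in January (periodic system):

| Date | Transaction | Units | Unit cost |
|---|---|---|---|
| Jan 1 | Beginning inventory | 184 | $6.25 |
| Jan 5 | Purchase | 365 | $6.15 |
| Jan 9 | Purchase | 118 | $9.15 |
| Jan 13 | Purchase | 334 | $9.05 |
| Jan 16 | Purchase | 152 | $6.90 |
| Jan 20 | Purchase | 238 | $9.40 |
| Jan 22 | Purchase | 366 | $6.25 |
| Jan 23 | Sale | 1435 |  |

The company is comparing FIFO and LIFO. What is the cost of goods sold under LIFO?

FIFO COGS: 184 @ $6.25 + 365 @ $6.15 + 118 @ $9.15 + 334 @ $9.05 + 152 @ $6.90 + 238 @ $9.40 + 44 @ $6.25 = $11,058.15
LIFO COGS: 366 @ $6.25 + 238 @ $9.40 + 152 @ $6.90 + 334 @ $9.05 + 118 @ $9.15 + 227 @ $6.15 = $11,071.95

COGS = $11,071.95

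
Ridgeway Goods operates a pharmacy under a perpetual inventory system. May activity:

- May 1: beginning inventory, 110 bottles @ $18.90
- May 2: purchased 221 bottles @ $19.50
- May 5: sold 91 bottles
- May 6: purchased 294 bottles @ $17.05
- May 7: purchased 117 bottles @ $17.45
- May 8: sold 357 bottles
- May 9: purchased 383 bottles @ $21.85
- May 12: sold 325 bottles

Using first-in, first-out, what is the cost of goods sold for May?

May 5, 91 sold [FIFO — oldest first]: 91 @ $18.90 = $1,719.90
May 8, 357 sold [FIFO — oldest first]: 19 @ $18.90 + 221 @ $19.50 + 117 @ $17.05 = $6,663.45
May 12, 325 sold [FIFO — oldest first]: 177 @ $17.05 + 117 @ $17.45 + 31 @ $21.85 = $5,736.85
Total COGS = $1,719.90 + $6,663.45 + $5,736.85 = $14,120.20
Ending inventory: 352 @ $21.85 = $7,691.20
Check: goods available $21,811.40 = COGS $14,120.20 + ending $7,691.20

COGS = $14,120.20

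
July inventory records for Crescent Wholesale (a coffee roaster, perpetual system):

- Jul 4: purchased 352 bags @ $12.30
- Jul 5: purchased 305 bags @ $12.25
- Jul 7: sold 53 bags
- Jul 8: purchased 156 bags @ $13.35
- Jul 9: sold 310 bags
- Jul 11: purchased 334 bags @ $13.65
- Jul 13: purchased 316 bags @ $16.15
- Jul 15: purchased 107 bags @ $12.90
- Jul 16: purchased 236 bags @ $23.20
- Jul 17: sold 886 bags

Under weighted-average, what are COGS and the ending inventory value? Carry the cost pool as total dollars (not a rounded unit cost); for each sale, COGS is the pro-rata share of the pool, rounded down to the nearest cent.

After Jul 4: 352 on hand, pool $4,329.60 (≈ $12.3000 each)
After Jul 5: 657 on hand, pool $8,065.85 (≈ $12.2768 each)
Jul 7, sell 53: 53/657 × $8,065.85 → $650.66
After Jul 8: 760 on hand, pool $9,497.79 (≈ $12.4971 each)
Jul 9, sell 310: 310/760 × $9,497.79 → $3,874.09
After Jul 11: 784 on hand, pool $10,182.80 (≈ $12.9883 each)
After Jul 13: 1100 on hand, pool $15,286.20 (≈ $13.8965 each)
After Jul 15: 1207 on hand, pool $16,666.50 (≈ $13.8082 each)
After Jul 16: 1443 on hand, pool $22,141.70 (≈ $15.3442 each)
Jul 17, sell 886: 886/1443 × $22,141.70 → $13,594.97
Total COGS = $650.66 + $3,874.09 + $13,594.97 = $18,119.72
Ending inventory (cost pool remaining) = $8,546.73

COGS = $18,119.72; ending inventory = $8,546.73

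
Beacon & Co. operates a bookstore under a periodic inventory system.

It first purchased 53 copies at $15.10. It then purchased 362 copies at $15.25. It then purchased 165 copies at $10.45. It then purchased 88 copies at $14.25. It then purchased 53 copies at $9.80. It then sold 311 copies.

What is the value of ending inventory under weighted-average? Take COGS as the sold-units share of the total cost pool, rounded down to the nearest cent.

Sale 1, sell 311: 311/721 × $9,818.45 → $4,235.14
Ending inventory (cost pool remaining) = $5,583.31

Ending inventory = $5,583.31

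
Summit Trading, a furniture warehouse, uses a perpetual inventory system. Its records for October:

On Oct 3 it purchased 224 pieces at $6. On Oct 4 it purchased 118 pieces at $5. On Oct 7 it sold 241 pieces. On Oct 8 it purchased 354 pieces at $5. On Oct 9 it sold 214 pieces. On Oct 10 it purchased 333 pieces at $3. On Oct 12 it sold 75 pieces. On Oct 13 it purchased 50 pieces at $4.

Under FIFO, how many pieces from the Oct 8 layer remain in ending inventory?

166

Oct 7, 241 sold [FIFO — oldest first]: 224 @ $6 + 17 @ $5 = $1,429
Oct 9, 214 sold [FIFO — oldest first]: 101 @ $5 + 113 @ $5 = $1,070
Oct 12, 75 sold [FIFO — oldest first]: 75 @ $5 = $375
Total COGS = $1,429 + $1,070 + $375 = $2,874
Ending inventory: 166 @ $5 + 333 @ $3 + 50 @ $4 = $2,029
Check: goods available $4,903 = COGS $2,874 + ending $2,029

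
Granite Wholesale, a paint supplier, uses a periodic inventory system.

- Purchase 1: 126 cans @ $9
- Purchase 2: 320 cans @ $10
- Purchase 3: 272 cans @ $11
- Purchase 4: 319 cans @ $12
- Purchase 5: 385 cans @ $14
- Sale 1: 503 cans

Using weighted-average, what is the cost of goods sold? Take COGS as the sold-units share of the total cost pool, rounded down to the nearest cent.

Sale 1, sell 503: 503/1422 × $16,544.00 → $5,852.06
Ending inventory (cost pool remaining) = $10,691.94

COGS = $5,852.06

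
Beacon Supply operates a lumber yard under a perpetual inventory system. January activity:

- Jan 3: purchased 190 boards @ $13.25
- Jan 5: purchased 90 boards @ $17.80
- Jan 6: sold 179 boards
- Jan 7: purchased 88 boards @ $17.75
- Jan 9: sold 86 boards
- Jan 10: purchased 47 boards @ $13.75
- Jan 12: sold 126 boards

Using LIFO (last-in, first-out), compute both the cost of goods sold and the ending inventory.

COGS = $6,009.75; ending inventory = $318.00

Jan 6, 179 sold [LIFO — newest first]: 90 @ $17.80 + 89 @ $13.25 = $2,781.25
Jan 9, 86 sold [LIFO — newest first]: 86 @ $17.75 = $1,526.50
Jan 12, 126 sold [LIFO — newest first]: 47 @ $13.75 + 2 @ $17.75 + 77 @ $13.25 = $1,702.00
Total COGS = $2,781.25 + $1,526.50 + $1,702.00 = $6,009.75
Ending inventory: 24 @ $13.25 = $318.00
Check: goods available $6,327.75 = COGS $6,009.75 + ending $318.00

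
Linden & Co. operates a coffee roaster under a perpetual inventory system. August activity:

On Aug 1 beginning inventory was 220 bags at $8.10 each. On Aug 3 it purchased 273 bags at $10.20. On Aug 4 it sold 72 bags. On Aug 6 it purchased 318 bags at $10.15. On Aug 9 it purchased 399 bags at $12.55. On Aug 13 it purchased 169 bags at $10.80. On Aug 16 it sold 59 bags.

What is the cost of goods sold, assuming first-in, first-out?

COGS = $1,061.10

Aug 4, 72 sold [FIFO — oldest first]: 72 @ $8.10 = $583.20
Aug 16, 59 sold [FIFO — oldest first]: 59 @ $8.10 = $477.90
Total COGS = $583.20 + $477.90 = $1,061.10
Ending inventory: 89 @ $8.10 + 273 @ $10.20 + 318 @ $10.15 + 399 @ $12.55 + 169 @ $10.80 = $13,565.85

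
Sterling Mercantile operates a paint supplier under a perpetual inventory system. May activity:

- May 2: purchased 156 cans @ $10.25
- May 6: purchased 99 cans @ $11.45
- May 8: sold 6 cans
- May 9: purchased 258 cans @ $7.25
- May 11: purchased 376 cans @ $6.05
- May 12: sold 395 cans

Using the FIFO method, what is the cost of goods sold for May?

COGS = $3,791.05

May 8, 6 sold [FIFO — oldest first]: 6 @ $10.25 = $61.50
May 12, 395 sold [FIFO — oldest first]: 150 @ $10.25 + 99 @ $11.45 + 146 @ $7.25 = $3,729.55
Total COGS = $61.50 + $3,729.55 = $3,791.05
Ending inventory: 112 @ $7.25 + 376 @ $6.05 = $3,086.80
Check: goods available $6,877.85 = COGS $3,791.05 + ending $3,086.80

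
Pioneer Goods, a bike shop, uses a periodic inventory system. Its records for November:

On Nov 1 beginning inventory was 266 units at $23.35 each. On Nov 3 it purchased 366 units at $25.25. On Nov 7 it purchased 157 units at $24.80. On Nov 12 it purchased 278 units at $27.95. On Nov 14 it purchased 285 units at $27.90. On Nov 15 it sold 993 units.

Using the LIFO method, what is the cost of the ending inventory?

Nov 15, 993 sold [LIFO — newest first]: 285 @ $27.90 + 278 @ $27.95 + 157 @ $24.80 + 273 @ $25.25 = $26,508.45
Ending inventory: 266 @ $23.35 + 93 @ $25.25 = $8,559.35

Ending inventory = $8,559.35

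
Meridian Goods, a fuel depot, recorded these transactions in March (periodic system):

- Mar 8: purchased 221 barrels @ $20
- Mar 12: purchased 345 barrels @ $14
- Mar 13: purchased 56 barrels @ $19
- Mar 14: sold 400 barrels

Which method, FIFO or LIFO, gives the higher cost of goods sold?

FIFO

FIFO COGS: 221 @ $20 + 179 @ $14 = $6,926
LIFO COGS: 56 @ $19 + 344 @ $14 = $5,880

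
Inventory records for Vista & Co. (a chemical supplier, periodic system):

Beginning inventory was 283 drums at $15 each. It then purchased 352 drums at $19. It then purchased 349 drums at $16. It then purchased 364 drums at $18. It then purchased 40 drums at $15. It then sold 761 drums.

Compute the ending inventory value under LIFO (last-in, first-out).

Sale 1 (761) [LIFO — newest first]: 40 @ $15 + 364 @ $18 + 349 @ $16 + 8 @ $19 = $12,888
Ending inventory: 283 @ $15 + 344 @ $19 = $10,781
Check: goods available $23,669 = COGS $12,888 + ending $10,781

Ending inventory = $10,781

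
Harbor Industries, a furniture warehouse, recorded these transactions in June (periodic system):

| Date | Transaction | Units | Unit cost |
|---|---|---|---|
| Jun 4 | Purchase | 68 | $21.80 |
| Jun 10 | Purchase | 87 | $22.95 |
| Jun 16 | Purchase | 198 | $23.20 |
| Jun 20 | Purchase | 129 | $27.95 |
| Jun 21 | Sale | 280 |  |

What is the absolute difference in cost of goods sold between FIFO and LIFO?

$729.70

FIFO COGS: 68 @ $21.80 + 87 @ $22.95 + 125 @ $23.20 = $6,379.05
LIFO COGS: 129 @ $27.95 + 151 @ $23.20 = $7,108.75
Difference = |$6,379.05 − $7,108.75| = $729.70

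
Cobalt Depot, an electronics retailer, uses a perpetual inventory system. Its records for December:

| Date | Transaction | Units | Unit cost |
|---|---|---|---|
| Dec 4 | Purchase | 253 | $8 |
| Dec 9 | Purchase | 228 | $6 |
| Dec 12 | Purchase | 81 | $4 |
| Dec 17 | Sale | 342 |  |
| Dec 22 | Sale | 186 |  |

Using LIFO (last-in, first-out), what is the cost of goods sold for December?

Dec 17, 342 sold [LIFO — newest first]: 81 @ $4 + 228 @ $6 + 33 @ $8 = $1,956
Dec 22, 186 sold [LIFO — newest first]: 186 @ $8 = $1,488
Total COGS = $1,956 + $1,488 = $3,444
Ending inventory: 34 @ $8 = $272

COGS = $3,444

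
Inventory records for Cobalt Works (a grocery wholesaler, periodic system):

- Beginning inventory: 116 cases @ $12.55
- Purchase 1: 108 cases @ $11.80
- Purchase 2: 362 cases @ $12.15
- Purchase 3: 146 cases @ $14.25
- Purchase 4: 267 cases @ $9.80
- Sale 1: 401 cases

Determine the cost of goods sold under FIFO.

Sale 1 (401) [FIFO — oldest first]: 116 @ $12.55 + 108 @ $11.80 + 177 @ $12.15 = $4,880.75
Ending inventory: 185 @ $12.15 + 146 @ $14.25 + 267 @ $9.80 = $6,944.85

COGS = $4,880.75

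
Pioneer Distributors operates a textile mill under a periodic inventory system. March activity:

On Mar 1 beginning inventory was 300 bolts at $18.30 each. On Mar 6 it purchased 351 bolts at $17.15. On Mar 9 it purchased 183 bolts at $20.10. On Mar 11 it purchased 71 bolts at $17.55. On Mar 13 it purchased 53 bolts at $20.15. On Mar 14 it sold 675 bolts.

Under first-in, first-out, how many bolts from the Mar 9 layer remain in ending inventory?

159

Mar 14, 675 sold [FIFO — oldest first]: 300 @ $18.30 + 351 @ $17.15 + 24 @ $20.10 = $11,992.05
Ending inventory: 159 @ $20.10 + 71 @ $17.55 + 53 @ $20.15 = $5,509.90
Check: goods available $17,501.95 = COGS $11,992.05 + ending $5,509.90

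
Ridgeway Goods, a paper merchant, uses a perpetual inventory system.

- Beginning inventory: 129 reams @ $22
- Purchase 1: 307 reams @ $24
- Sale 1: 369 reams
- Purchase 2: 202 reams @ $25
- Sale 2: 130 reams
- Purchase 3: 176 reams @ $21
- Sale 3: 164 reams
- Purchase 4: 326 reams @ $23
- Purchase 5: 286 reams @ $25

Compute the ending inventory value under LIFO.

Ending inventory = $18,174

Sale 1 (369) [LIFO — newest first]: 307 @ $24 + 62 @ $22 = $8,732
Sale 2 (130) [LIFO — newest first]: 130 @ $25 = $3,250
Sale 3 (164) [LIFO — newest first]: 164 @ $21 = $3,444
Total COGS = $8,732 + $3,250 + $3,444 = $15,426
Ending inventory: 67 @ $22 + 72 @ $25 + 12 @ $21 + 326 @ $23 + 286 @ $25 = $18,174
Check: goods available $33,600 = COGS $15,426 + ending $18,174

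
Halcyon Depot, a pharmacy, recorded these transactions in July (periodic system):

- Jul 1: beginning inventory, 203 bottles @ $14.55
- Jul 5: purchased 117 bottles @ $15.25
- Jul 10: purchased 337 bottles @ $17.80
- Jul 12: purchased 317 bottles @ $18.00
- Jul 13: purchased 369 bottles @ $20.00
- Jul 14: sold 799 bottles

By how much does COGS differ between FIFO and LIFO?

FIFO COGS: 203 @ $14.55 + 117 @ $15.25 + 337 @ $17.80 + 142 @ $18.00 = $13,292.50
LIFO COGS: 369 @ $20.00 + 317 @ $18.00 + 113 @ $17.80 = $15,097.40
Difference = |$13,292.50 − $15,097.40| = $1,804.90

$1,804.90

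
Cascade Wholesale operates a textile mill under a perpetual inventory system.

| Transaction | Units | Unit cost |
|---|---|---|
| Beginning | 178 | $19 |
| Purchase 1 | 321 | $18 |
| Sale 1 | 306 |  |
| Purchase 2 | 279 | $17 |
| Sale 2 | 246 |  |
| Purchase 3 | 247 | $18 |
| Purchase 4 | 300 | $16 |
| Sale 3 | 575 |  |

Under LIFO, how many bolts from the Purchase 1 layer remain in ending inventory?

15

Sale 1 (306) [LIFO — newest first]: 306 @ $18 = $5,508
Sale 2 (246) [LIFO — newest first]: 246 @ $17 = $4,182
Sale 3 (575) [LIFO — newest first]: 300 @ $16 + 247 @ $18 + 28 @ $17 = $9,722
Total COGS = $5,508 + $4,182 + $9,722 = $19,412
Ending inventory: 178 @ $19 + 15 @ $18 + 5 @ $17 = $3,737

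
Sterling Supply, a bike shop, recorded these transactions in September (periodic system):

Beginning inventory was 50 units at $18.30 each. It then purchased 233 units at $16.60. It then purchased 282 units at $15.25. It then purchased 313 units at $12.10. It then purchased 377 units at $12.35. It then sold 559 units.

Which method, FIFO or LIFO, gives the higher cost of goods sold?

FIFO COGS: 50 @ $18.30 + 233 @ $16.60 + 276 @ $15.25 = $8,991.80
LIFO COGS: 377 @ $12.35 + 182 @ $12.10 = $6,858.15

FIFO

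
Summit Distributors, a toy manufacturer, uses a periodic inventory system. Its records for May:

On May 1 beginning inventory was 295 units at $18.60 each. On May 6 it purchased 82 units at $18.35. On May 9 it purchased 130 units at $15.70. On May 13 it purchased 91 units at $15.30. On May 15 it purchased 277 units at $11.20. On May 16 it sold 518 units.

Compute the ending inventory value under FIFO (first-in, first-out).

May 16, 518 sold [FIFO — oldest first]: 295 @ $18.60 + 82 @ $18.35 + 130 @ $15.70 + 11 @ $15.30 = $9,201.00
Ending inventory: 80 @ $15.30 + 277 @ $11.20 = $4,326.40

Ending inventory = $4,326.40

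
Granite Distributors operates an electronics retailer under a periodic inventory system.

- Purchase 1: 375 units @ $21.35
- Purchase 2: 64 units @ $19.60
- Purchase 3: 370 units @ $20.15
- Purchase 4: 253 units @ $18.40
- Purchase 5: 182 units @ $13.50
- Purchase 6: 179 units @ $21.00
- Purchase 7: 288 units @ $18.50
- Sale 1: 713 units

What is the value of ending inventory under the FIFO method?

Ending inventory = $18,133.60

Sale 1 (713) [FIFO — oldest first]: 375 @ $21.35 + 64 @ $19.60 + 274 @ $20.15 = $14,781.75
Ending inventory: 96 @ $20.15 + 253 @ $18.40 + 182 @ $13.50 + 179 @ $21.00 + 288 @ $18.50 = $18,133.60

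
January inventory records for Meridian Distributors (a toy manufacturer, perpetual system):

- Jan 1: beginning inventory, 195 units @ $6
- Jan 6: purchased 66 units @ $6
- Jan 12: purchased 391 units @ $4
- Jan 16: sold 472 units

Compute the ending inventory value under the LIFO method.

Jan 16, 472 sold [LIFO — newest first]: 391 @ $4 + 66 @ $6 + 15 @ $6 = $2,050
Ending inventory: 180 @ $6 = $1,080

Ending inventory = $1,080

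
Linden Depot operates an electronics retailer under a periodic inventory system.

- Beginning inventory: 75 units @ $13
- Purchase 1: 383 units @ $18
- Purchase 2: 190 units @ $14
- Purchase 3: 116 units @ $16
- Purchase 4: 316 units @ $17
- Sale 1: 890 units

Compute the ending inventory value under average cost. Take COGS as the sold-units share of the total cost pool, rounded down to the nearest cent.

Ending inventory = $3,123.92

Sale 1, sell 890: 890/1080 × $17,757.00 → $14,633.08
Ending inventory (cost pool remaining) = $3,123.92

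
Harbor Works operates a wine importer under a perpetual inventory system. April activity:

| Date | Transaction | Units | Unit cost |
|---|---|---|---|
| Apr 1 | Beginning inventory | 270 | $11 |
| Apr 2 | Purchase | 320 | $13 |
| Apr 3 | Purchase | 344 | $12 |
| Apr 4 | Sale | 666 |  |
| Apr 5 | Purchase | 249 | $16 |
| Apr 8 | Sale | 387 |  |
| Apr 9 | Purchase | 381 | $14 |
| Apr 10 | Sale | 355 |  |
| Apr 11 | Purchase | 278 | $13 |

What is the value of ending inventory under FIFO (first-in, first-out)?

Apr 4, 666 sold [FIFO — oldest first]: 270 @ $11 + 320 @ $13 + 76 @ $12 = $8,042
Apr 8, 387 sold [FIFO — oldest first]: 268 @ $12 + 119 @ $16 = $5,120
Apr 10, 355 sold [FIFO — oldest first]: 130 @ $16 + 225 @ $14 = $5,230
Total COGS = $8,042 + $5,120 + $5,230 = $18,392
Ending inventory: 156 @ $14 + 278 @ $13 = $5,798
Check: goods available $24,190 = COGS $18,392 + ending $5,798

Ending inventory = $5,798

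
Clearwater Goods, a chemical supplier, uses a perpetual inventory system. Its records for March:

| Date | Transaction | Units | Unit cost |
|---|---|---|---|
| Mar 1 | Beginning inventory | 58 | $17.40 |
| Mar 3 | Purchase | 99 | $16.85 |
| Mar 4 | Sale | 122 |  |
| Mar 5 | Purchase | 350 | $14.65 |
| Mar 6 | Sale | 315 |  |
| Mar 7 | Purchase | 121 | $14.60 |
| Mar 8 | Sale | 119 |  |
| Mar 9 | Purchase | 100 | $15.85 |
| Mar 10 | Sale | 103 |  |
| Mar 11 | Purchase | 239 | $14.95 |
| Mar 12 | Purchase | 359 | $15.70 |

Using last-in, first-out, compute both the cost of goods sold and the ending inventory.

Mar 4, 122 sold [LIFO — newest first]: 99 @ $16.85 + 23 @ $17.40 = $2,068.35
Mar 6, 315 sold [LIFO — newest first]: 315 @ $14.65 = $4,614.75
Mar 8, 119 sold [LIFO — newest first]: 119 @ $14.60 = $1,737.40
Mar 10, 103 sold [LIFO — newest first]: 100 @ $15.85 + 2 @ $14.60 + 1 @ $14.65 = $1,628.85
Total COGS = $2,068.35 + $4,614.75 + $1,737.40 + $1,628.85 = $10,049.35
Ending inventory: 35 @ $17.40 + 34 @ $14.65 + 239 @ $14.95 + 359 @ $15.70 = $10,316.45

COGS = $10,049.35; ending inventory = $10,316.45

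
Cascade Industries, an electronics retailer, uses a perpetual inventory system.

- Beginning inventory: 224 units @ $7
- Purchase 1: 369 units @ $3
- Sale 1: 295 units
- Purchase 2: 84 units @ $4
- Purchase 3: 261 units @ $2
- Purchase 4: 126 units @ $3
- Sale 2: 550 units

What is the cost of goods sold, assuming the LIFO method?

Sale 1 (295) [LIFO — newest first]: 295 @ $3 = $885
Sale 2 (550) [LIFO — newest first]: 126 @ $3 + 261 @ $2 + 84 @ $4 + 74 @ $3 + 5 @ $7 = $1,493
Total COGS = $885 + $1,493 = $2,378
Ending inventory: 219 @ $7 = $1,533
Check: goods available $3,911 = COGS $2,378 + ending $1,533

COGS = $2,378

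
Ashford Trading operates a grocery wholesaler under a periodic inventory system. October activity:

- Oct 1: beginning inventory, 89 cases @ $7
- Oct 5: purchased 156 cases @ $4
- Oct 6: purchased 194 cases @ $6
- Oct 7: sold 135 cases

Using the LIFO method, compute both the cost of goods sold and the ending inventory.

COGS = $810; ending inventory = $1,601

Oct 7, 135 sold [LIFO — newest first]: 135 @ $6 = $810
Ending inventory: 89 @ $7 + 156 @ $4 + 59 @ $6 = $1,601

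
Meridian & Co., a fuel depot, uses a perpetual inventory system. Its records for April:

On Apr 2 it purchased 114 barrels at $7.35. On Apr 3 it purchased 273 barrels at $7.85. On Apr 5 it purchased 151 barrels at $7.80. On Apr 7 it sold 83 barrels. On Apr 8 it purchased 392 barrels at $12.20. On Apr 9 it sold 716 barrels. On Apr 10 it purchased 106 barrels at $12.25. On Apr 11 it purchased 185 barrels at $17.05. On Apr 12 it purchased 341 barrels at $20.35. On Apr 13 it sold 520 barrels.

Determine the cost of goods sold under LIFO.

COGS = $17,961.10

Apr 7, 83 sold [LIFO — newest first]: 83 @ $7.80 = $647.40
Apr 9, 716 sold [LIFO — newest first]: 392 @ $12.20 + 68 @ $7.80 + 256 @ $7.85 = $7,322.40
Apr 13, 520 sold [LIFO — newest first]: 341 @ $20.35 + 179 @ $17.05 = $9,991.30
Total COGS = $647.40 + $7,322.40 + $9,991.30 = $17,961.10
Ending inventory: 114 @ $7.35 + 17 @ $7.85 + 106 @ $12.25 + 6 @ $17.05 = $2,372.15
Check: goods available $20,333.25 = COGS $17,961.10 + ending $2,372.15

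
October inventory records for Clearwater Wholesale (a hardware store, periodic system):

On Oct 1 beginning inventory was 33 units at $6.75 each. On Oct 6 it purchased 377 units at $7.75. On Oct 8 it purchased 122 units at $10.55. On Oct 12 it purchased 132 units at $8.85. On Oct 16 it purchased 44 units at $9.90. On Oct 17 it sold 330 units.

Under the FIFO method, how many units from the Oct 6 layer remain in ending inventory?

Oct 17, 330 sold [FIFO — oldest first]: 33 @ $6.75 + 297 @ $7.75 = $2,524.50
Ending inventory: 80 @ $7.75 + 122 @ $10.55 + 132 @ $8.85 + 44 @ $9.90 = $3,510.90

80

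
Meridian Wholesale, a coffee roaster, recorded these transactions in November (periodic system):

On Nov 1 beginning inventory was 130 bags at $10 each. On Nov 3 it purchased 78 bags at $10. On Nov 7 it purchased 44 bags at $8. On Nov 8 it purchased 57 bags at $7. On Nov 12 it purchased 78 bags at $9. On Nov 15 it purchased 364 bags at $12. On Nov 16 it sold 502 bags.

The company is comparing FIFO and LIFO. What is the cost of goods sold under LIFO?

FIFO COGS: 130 @ $10 + 78 @ $10 + 44 @ $8 + 57 @ $7 + 78 @ $9 + 115 @ $12 = $4,913
LIFO COGS: 364 @ $12 + 78 @ $9 + 57 @ $7 + 3 @ $8 = $5,493

COGS = $5,493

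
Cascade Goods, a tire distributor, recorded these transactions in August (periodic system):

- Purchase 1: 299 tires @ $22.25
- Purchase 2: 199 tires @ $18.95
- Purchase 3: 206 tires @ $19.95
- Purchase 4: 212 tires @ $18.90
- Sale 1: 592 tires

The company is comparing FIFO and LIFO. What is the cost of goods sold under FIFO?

COGS = $12,299.10

FIFO COGS: 299 @ $22.25 + 199 @ $18.95 + 94 @ $19.95 = $12,299.10
LIFO COGS: 212 @ $18.90 + 206 @ $19.95 + 174 @ $18.95 = $11,413.80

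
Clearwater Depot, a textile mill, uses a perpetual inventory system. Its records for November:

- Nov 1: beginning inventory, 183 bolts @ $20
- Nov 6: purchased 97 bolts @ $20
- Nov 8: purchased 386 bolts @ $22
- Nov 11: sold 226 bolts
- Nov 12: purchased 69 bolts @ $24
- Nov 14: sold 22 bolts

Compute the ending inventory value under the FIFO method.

Nov 11, 226 sold [FIFO — oldest first]: 183 @ $20 + 43 @ $20 = $4,520
Nov 14, 22 sold [FIFO — oldest first]: 22 @ $20 = $440
Total COGS = $4,520 + $440 = $4,960
Ending inventory: 32 @ $20 + 386 @ $22 + 69 @ $24 = $10,788

Ending inventory = $10,788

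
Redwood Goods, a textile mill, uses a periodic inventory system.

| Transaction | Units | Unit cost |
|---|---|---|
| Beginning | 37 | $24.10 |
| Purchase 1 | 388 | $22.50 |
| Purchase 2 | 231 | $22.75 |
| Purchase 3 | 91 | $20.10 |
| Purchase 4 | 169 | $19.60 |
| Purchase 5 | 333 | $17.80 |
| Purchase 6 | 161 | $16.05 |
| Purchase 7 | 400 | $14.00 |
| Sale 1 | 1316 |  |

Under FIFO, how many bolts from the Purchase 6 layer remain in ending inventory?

94

Sale 1 (1316) [FIFO — oldest first]: 37 @ $24.10 + 388 @ $22.50 + 231 @ $22.75 + 91 @ $20.10 + 169 @ $19.60 + 333 @ $17.80 + 67 @ $16.05 = $27,021.20
Ending inventory: 94 @ $16.05 + 400 @ $14.00 = $7,108.70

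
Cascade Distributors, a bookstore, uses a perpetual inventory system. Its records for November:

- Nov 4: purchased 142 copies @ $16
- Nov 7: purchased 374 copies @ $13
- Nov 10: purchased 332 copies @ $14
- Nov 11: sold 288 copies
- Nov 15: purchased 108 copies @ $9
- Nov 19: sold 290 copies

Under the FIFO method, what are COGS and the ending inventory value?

Nov 11, 288 sold [FIFO — oldest first]: 142 @ $16 + 146 @ $13 = $4,170
Nov 19, 290 sold [FIFO — oldest first]: 228 @ $13 + 62 @ $14 = $3,832
Total COGS = $4,170 + $3,832 = $8,002
Ending inventory: 270 @ $14 + 108 @ $9 = $4,752
Check: goods available $12,754 = COGS $8,002 + ending $4,752

COGS = $8,002; ending inventory = $4,752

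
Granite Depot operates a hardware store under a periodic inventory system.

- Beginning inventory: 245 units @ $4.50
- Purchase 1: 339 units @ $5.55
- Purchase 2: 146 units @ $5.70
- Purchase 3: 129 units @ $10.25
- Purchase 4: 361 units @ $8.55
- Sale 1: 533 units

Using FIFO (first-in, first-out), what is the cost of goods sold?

Sale 1 (533) [FIFO — oldest first]: 245 @ $4.50 + 288 @ $5.55 = $2,700.90
Ending inventory: 51 @ $5.55 + 146 @ $5.70 + 129 @ $10.25 + 361 @ $8.55 = $5,524.05
Check: goods available $8,224.95 = COGS $2,700.90 + ending $5,524.05

COGS = $2,700.90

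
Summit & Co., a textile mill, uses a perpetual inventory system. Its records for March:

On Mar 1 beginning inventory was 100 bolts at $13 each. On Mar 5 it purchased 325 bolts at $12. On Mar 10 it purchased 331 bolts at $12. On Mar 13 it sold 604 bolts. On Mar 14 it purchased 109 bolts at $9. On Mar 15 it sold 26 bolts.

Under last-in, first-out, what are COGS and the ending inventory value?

COGS = $7,482; ending inventory = $2,671

Mar 13, 604 sold [LIFO — newest first]: 331 @ $12 + 273 @ $12 = $7,248
Mar 15, 26 sold [LIFO — newest first]: 26 @ $9 = $234
Total COGS = $7,248 + $234 = $7,482
Ending inventory: 100 @ $13 + 52 @ $12 + 83 @ $9 = $2,671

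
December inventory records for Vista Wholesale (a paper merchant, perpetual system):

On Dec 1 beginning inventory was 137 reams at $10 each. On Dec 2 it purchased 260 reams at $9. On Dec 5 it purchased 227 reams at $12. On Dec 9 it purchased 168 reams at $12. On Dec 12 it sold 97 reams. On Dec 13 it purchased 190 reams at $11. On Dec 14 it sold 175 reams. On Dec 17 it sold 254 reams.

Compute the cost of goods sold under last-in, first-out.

Dec 12, 97 sold [LIFO — newest first]: 97 @ $12 = $1,164
Dec 14, 175 sold [LIFO — newest first]: 175 @ $11 = $1,925
Dec 17, 254 sold [LIFO — newest first]: 15 @ $11 + 71 @ $12 + 168 @ $12 = $3,033
Total COGS = $1,164 + $1,925 + $3,033 = $6,122
Ending inventory: 137 @ $10 + 260 @ $9 + 59 @ $12 = $4,418

COGS = $6,122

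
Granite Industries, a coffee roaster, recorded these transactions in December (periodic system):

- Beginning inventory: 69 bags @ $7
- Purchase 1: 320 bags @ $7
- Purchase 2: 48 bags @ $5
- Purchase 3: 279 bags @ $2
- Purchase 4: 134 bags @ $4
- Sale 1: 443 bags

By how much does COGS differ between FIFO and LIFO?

FIFO COGS: 69 @ $7 + 320 @ $7 + 48 @ $5 + 6 @ $2 = $2,975
LIFO COGS: 134 @ $4 + 279 @ $2 + 30 @ $5 = $1,244
Difference = |$2,975 − $1,244| = $1,731

$1,731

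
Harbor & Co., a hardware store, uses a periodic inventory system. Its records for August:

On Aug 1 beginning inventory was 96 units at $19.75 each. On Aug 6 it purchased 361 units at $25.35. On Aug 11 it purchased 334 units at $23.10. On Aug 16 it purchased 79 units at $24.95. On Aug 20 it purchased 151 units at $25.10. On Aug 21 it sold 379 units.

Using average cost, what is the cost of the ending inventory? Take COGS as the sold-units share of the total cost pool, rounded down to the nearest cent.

Aug 21, sell 379: 379/1021 × $24,523.90 → $9,103.38
Ending inventory (cost pool remaining) = $15,420.52
Check: goods available $24,523.90 = COGS $9,103.38 + ending $15,420.52

Ending inventory = $15,420.52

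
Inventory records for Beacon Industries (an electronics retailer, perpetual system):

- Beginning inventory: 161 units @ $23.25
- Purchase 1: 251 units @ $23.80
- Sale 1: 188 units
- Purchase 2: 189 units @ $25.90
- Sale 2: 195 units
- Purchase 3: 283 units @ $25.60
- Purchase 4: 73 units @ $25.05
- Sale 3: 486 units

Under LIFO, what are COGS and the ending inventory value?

Sale 1 (188) [LIFO — newest first]: 188 @ $23.80 = $4,474.40
Sale 2 (195) [LIFO — newest first]: 189 @ $25.90 + 6 @ $23.80 = $5,037.90
Sale 3 (486) [LIFO — newest first]: 73 @ $25.05 + 283 @ $25.60 + 57 @ $23.80 + 73 @ $23.25 = $12,127.30
Total COGS = $4,474.40 + $5,037.90 + $12,127.30 = $21,639.60
Ending inventory: 88 @ $23.25 = $2,046.00
Check: goods available $23,685.60 = COGS $21,639.60 + ending $2,046.00

COGS = $21,639.60; ending inventory = $2,046.00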